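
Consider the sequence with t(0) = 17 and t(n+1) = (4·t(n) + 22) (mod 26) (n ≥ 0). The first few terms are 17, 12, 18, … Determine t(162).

Listing terms: t(0) = 17, t(1) = 12, t(2) = 18, t(3) = 16, t(4) = 8, t(5) = 2, t(6) = 4, t(7) = 12.
Since t(7) = t(1) = 12, the sequence is eventually periodic: after a pre-period of length 1 it cycles with period 6.
For n ≥ 1, t(n) depends only on (n - 1) mod 6. (162 - 1) mod 6 = 5, so t(162) = t(6) = 4.

4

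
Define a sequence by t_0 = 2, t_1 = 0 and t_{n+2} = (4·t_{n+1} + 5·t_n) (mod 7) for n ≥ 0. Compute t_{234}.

2

t_0 = 2, t_1 = 0, t_2 = 3, t_3 = 5, t_4 = 0, t_5 = 4, t_6 = 2, t_7 = 0.
The sequence repeats with period 6.
(234 - 0) mod 6 = 0, so t_{234} = t_0 = 2.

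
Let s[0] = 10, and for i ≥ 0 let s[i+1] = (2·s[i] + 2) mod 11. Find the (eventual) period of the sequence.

10

s[0] = 10,  s[1] = 0,  s[2] = 2,  s[3] = 6,  s[4] = 3,  s[5] = 8,  s[6] = 7,  s[7] = 5,  s[8] = 1,  s[9] = 4,  s[10] = 10.
Since s[10] = s[0] = 10, the sequence is periodic with period 10.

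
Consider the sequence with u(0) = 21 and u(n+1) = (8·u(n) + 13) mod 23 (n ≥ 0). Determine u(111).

20

Listing terms: u(0) = 21; u(1) = 20; u(2) = 12; u(3) = 17; u(4) = 11; u(5) = 9; u(6) = 16; u(7) = 3; u(8) = 14; u(9) = 10; u(10) = 1; u(11) = 21.
The sequence repeats with period 11.
So u(111) = u(0 + ((111-0) mod 11)) = u(1) = 20.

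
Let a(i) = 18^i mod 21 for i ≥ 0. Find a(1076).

9

Computing terms: a(0) = 1, a(1) = 18, a(2) = 9, a(3) = 15, a(4) = 18.
Since a(4) = a(1) = 18, the sequence is eventually periodic: after a pre-period of length 1 it cycles with period 3.
For i ≥ 1, a(i) depends only on (i - 1) mod 3. (1076 - 1) mod 3 = 1, so a(1076) = a(2) = 9.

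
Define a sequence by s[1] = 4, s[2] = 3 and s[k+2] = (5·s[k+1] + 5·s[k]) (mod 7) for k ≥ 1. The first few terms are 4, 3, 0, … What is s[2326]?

1

s[1] = 4; s[2] = 3; s[3] = 0; s[4] = 1; s[5] = 5; s[6] = 2; s[7] = 0; s[8] = 3; s[9] = 1; s[10] = 6; s[11] = 0; s[12] = 2; s[13] = 3; s[14] = 4; s[15] = 0; s[16] = 6; s[17] = 2; s[18] = 5; s[19] = 0; s[20] = 4; s[21] = 6; s[22] = 1; s[23] = 0; s[24] = 5; s[25] = 4; s[26] = 3.
The sequence repeats with period 24.
So s[2326] = s[1 + ((2326-1) mod 24)] = s[22] = 1.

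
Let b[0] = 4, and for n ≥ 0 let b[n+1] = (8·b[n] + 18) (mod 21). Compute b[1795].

Listing terms: b[0] = 4; b[1] = 8; b[2] = 19; b[3] = 2; b[4] = 13; b[5] = 17; b[6] = 7; b[7] = 11; b[8] = 1; b[9] = 5; b[10] = 16; b[11] = 20; b[12] = 10; b[13] = 14; b[14] = 4.
Since b[14] = b[0] = 4, the sequence is periodic with period 14.
So b[1795] = b[0 + ((1795-0) mod 14)] = b[3] = 2.

2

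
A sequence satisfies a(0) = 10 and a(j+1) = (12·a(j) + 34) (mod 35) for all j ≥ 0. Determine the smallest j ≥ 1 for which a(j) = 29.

a(0) = 10,  a(1) = 14,  a(2) = 27,  a(3) = 8,  a(4) = 25,  a(5) = 19,  a(6) = 17,  a(7) = 28,  a(8) = 20,  a(9) = 29,  a(10) = 32,  a(11) = 33,  a(12) = 10.
Since a(12) = a(0) = 10, the sequence is periodic with period 12.
The value 29 first appears (with j ≥ 1) at a(9).

9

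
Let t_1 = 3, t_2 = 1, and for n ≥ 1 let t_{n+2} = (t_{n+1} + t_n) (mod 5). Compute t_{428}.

2

Listing terms: t_1 = 3, t_2 = 1, t_3 = 4, t_4 = 0, t_5 = 4, t_6 = 4, t_7 = 3, t_8 = 2, t_9 = 0, t_{10} = 2, t_{11} = 2, t_{12} = 4, t_{13} = 1, t_{14} = 0, t_{15} = 1, t_{16} = 1, t_{17} = 2, t_{18} = 3, t_{19} = 0, t_{20} = 3, t_{21} = 3, t_{22} = 1.
The sequence repeats with period 20.
So t_{428} = t_{1 + ((428-1) mod 20)} = t_8 = 2.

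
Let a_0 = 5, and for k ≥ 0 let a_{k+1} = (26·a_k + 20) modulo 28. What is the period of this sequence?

6

We have a_0 = 5; a_1 = 10; a_2 = 0; a_3 = 20; a_4 = 8; a_5 = 4; a_6 = 12; a_7 = 24; a_8 = 0.
Since a_8 = a_2 = 0, the sequence is eventually periodic: after a pre-period of length 2 it cycles with period 6.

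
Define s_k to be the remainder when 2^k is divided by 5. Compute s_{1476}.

We have s_1 = 2,  s_2 = 4,  s_3 = 3,  s_4 = 1,  s_5 = 2.
The sequence repeats with period 4.
(1476 - 1) mod 4 = 3, so s_{1476} = s_4 = 1.

1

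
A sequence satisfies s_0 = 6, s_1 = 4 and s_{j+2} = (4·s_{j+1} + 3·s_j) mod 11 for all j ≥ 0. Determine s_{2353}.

Computing terms: s_0 = 6,  s_1 = 4,  s_2 = 1,  s_3 = 5,  s_4 = 1,  s_5 = 8,  s_6 = 2,  s_7 = 10,  s_8 = 2,  s_9 = 5,  s_{10} = 4,  s_{11} = 9,  s_{12} = 4,  s_{13} = 10,  s_{14} = 8,  s_{15} = 7,  s_{16} = 8,  s_{17} = 9,  s_{18} = 5,  s_{19} = 3,  s_{20} = 5,  s_{21} = 7,  s_{22} = 10,  s_{23} = 6,  s_{24} = 10,  s_{25} = 3,  s_{26} = 9,  s_{27} = 1,  s_{28} = 9,  s_{29} = 6,  s_{30} = 7,  s_{31} = 2,  s_{32} = 7,  s_{33} = 1,  s_{34} = 3,  s_{35} = 4,  s_{36} = 3,  s_{37} = 2,  s_{38} = 6,  s_{39} = 8,  s_{40} = 6,  s_{41} = 4.
The sequence repeats with period 40.
(2353 - 0) mod 40 = 33, so s_{2353} = s_{33} = 1.

1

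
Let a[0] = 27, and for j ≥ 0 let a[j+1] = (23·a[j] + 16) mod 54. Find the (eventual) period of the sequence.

18

We have a[0] = 27,  a[1] = 43,  a[2] = 33,  a[3] = 19,  a[4] = 21,  a[5] = 13,  a[6] = 45,  a[7] = 25,  a[8] = 51,  a[9] = 1,  a[10] = 39,  a[11] = 49,  a[12] = 9,  a[13] = 7,  a[14] = 15,  a[15] = 37,  a[16] = 3,  a[17] = 31,  a[18] = 27.
The sequence repeats with period 18.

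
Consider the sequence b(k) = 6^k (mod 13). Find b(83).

11

Listing terms: b(0) = 1,  b(1) = 6,  b(2) = 10,  b(3) = 8,  b(4) = 9,  b(5) = 2,  b(6) = 12,  b(7) = 7,  b(8) = 3,  b(9) = 5,  b(10) = 4,  b(11) = 11,  b(12) = 1.
The sequence repeats with period 12.
So b(83) = b(0 + ((83-0) mod 12)) = b(11) = 11.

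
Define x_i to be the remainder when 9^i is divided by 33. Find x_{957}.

x_1 = 9, x_2 = 15, x_3 = 3, x_4 = 27, x_5 = 12, x_6 = 9.
The sequence repeats with period 5.
So x_{957} = x_{1 + ((957-1) mod 5)} = x_2 = 15.

15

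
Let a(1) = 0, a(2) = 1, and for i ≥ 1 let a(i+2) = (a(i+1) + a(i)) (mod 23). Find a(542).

3

Computing terms: a(1) = 0, a(2) = 1, a(3) = 1, a(4) = 2, a(5) = 3, a(6) = 5, a(7) = 8, a(8) = 13, a(9) = 21, a(10) = 11, a(11) = 9, a(12) = 20, a(13) = 6, a(14) = 3, a(15) = 9, a(16) = 12, a(17) = 21, a(18) = 10, a(19) = 8, a(20) = 18, a(21) = 3, a(22) = 21, a(23) = 1, a(24) = 22, a(25) = 0, a(26) = 22, a(27) = 22, a(28) = 21, a(29) = 20, a(30) = 18, a(31) = 15, a(32) = 10, a(33) = 2, a(34) = 12, a(35) = 14, a(36) = 3, a(37) = 17, a(38) = 20, a(39) = 14, a(40) = 11, a(41) = 2, a(42) = 13, a(43) = 15, a(44) = 5, a(45) = 20, a(46) = 2, a(47) = 22, a(48) = 1, a(49) = 0, a(50) = 1.
The sequence repeats with period 48.
(542 - 1) mod 48 = 13, so a(542) = a(14) = 3.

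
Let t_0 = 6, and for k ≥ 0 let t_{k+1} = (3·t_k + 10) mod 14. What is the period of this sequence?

6

Listing terms: t_0 = 6, t_1 = 0, t_2 = 10, t_3 = 12, t_4 = 4, t_5 = 8, t_6 = 6.
The sequence repeats with period 6.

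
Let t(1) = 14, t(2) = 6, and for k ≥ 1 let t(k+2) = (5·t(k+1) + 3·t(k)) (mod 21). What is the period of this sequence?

3

Listing terms: t(1) = 14,  t(2) = 6,  t(3) = 9,  t(4) = 0,  t(5) = 6,  t(6) = 9.
Since (t(5), t(6)) = (t(2), t(3)) = (6, 9) (two consecutive terms determine the rest), the sequence is eventually periodic: after a pre-period of length 1 it cycles with period 3.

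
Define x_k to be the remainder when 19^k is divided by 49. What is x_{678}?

1

x_0 = 1; x_1 = 19; x_2 = 18; x_3 = 48; x_4 = 30; x_5 = 31; x_6 = 1.
The sequence repeats with period 6.
So x_{678} = x_{0 + ((678-0) mod 6)} = x_0 = 1.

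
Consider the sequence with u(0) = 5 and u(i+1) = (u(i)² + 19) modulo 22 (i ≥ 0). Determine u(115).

We have u(0) = 5,  u(1) = 0,  u(2) = 19,  u(3) = 6,  u(4) = 11,  u(5) = 8,  u(6) = 17,  u(7) = 0.
Since u(7) = u(1) = 0, the sequence is eventually periodic: after a pre-period of length 1 it cycles with period 6.
For i ≥ 1, u(i) depends only on (i - 1) mod 6. (115 - 1) mod 6 = 0, so u(115) = u(1) = 0.

0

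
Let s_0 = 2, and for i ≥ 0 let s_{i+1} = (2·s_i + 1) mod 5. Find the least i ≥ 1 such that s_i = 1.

Computing terms: s_0 = 2, s_1 = 0, s_2 = 1, s_3 = 3, s_4 = 2.
The sequence repeats with period 4.
The value 1 first appears (with i ≥ 1) at s_2.

2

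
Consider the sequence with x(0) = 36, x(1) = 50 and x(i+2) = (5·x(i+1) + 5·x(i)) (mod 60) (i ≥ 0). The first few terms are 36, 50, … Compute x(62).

We have x(0) = 36, x(1) = 50, x(2) = 10, x(3) = 0, x(4) = 50, x(5) = 10.
Since (x(4), x(5)) = (x(1), x(2)) = (50, 10) (two consecutive terms determine the rest), the sequence is eventually periodic: after a pre-period of length 1 it cycles with period 3.
For i ≥ 1, x(i) depends only on (i - 1) mod 3. (62 - 1) mod 3 = 1, so x(62) = x(2) = 10.

10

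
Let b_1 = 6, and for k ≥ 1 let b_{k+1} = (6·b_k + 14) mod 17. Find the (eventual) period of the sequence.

16

b_1 = 6, b_2 = 16, b_3 = 8, b_4 = 11, b_5 = 12, b_6 = 1, b_7 = 3, b_8 = 15, b_9 = 2, b_{10} = 9, b_{11} = 0, b_{12} = 14, b_{13} = 13, b_{14} = 7, b_{15} = 5, b_{16} = 10, b_{17} = 6.
Since b_{17} = b_1 = 6, the sequence is periodic with period 16.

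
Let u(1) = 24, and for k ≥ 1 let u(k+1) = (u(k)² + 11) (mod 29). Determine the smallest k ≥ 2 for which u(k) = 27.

6

u(1) = 24; u(2) = 7; u(3) = 2; u(4) = 15; u(5) = 4; u(6) = 27; u(7) = 15.
Since u(7) = u(4) = 15, the sequence is eventually periodic: after a pre-period of length 3 it cycles with period 3.
The value 27 first appears (with k ≥ 2) at u(6).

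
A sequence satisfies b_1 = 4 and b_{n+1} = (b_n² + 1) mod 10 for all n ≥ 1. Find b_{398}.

7

Computing terms: b_1 = 4,  b_2 = 7,  b_3 = 0,  b_4 = 1,  b_5 = 2,  b_6 = 5,  b_7 = 6,  b_8 = 7.
Since b_8 = b_2 = 7, the sequence is eventually periodic: after a pre-period of length 1 it cycles with period 6.
For n ≥ 2, b_n depends only on (n - 2) mod 6. (398 - 2) mod 6 = 0, so b_{398} = b_2 = 7.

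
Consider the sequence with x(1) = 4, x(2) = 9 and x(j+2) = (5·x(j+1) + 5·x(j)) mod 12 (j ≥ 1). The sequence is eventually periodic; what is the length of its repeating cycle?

We have x(1) = 4,  x(2) = 9,  x(3) = 5,  x(4) = 10,  x(5) = 3,  x(6) = 5,  x(7) = 4,  x(8) = 9.
The sequence repeats with period 6.

6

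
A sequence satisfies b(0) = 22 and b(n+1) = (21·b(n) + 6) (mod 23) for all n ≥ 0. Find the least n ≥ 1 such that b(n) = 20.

9

b(0) = 22,  b(1) = 8,  b(2) = 13,  b(3) = 3,  b(4) = 0,  b(5) = 6,  b(6) = 17,  b(7) = 18,  b(8) = 16,  b(9) = 20,  b(10) = 12,  b(11) = 5,  b(12) = 19,  b(13) = 14,  b(14) = 1,  b(15) = 4,  b(16) = 21,  b(17) = 10,  b(18) = 9,  b(19) = 11,  b(20) = 7,  b(21) = 15,  b(22) = 22.
The sequence repeats with period 22.
The value 20 first appears (with n ≥ 1) at b(9).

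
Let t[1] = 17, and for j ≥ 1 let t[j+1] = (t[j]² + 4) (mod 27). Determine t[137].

t[1] = 17,  t[2] = 23,  t[3] = 20,  t[4] = 26,  t[5] = 5,  t[6] = 2,  t[7] = 8,  t[8] = 14,  t[9] = 11,  t[10] = 17.
The sequence repeats with period 9.
So t[137] = t[1 + ((137-1) mod 9)] = t[2] = 23.

23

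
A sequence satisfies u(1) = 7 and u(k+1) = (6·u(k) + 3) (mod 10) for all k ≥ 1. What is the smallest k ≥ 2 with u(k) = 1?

4

u(1) = 7,  u(2) = 5,  u(3) = 3,  u(4) = 1,  u(5) = 9,  u(6) = 7.
The sequence repeats with period 5.
The value 1 first appears (with k ≥ 2) at u(4).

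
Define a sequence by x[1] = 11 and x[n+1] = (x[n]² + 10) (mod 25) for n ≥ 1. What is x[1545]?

11

Listing terms: x[1] = 11, x[2] = 6, x[3] = 21, x[4] = 1, x[5] = 11.
Since x[5] = x[1] = 11, the sequence is periodic with period 4.
So x[1545] = x[1 + ((1545-1) mod 4)] = x[1] = 11.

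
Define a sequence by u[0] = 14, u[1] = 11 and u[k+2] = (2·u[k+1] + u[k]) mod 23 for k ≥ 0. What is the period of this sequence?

Computing terms: u[0] = 14, u[1] = 11, u[2] = 13, u[3] = 14, u[4] = 18, u[5] = 4, u[6] = 3, u[7] = 10, u[8] = 0, u[9] = 10, u[10] = 20, u[11] = 4, u[12] = 5, u[13] = 14, u[14] = 10, u[15] = 11, u[16] = 9, u[17] = 6, u[18] = 21, u[19] = 2, u[20] = 2, u[21] = 6, u[22] = 14, u[23] = 11.
The sequence repeats with period 22.

22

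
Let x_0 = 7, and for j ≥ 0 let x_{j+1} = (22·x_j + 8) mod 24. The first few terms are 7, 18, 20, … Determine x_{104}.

Computing terms: x_0 = 7; x_1 = 18; x_2 = 20; x_3 = 16; x_4 = 0; x_5 = 8; x_6 = 16.
Since x_6 = x_3 = 16, the sequence is eventually periodic: after a pre-period of length 3 it cycles with period 3.
For j ≥ 3, x_j depends only on (j - 3) mod 3. (104 - 3) mod 3 = 2, so x_{104} = x_5 = 8.

8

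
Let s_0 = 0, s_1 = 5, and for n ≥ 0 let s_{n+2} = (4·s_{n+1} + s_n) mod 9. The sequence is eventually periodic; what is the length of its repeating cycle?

Listing terms: s_0 = 0, s_1 = 5, s_2 = 2, s_3 = 4, s_4 = 0, s_5 = 4, s_6 = 7, s_7 = 5, s_8 = 0, s_9 = 5.
Since (s_8, s_9) = (s_0, s_1) = (0, 5) (two consecutive terms determine the rest), the sequence is periodic with period 8.

8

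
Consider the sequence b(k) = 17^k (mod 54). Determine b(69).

53

Listing terms: b(1) = 17; b(2) = 19; b(3) = 53; b(4) = 37; b(5) = 35; b(6) = 1; b(7) = 17.
The sequence repeats with period 6.
So b(69) = b(1 + ((69-1) mod 6)) = b(3) = 53.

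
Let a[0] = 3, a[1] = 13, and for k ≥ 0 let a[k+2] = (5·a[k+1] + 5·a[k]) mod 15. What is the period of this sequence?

3

a[0] = 3, a[1] = 13, a[2] = 5, a[3] = 0, a[4] = 10, a[5] = 5, a[6] = 0.
Since (a[5], a[6]) = (a[2], a[3]) = (5, 0) (two consecutive terms determine the rest), the sequence is eventually periodic: after a pre-period of length 2 it cycles with period 3.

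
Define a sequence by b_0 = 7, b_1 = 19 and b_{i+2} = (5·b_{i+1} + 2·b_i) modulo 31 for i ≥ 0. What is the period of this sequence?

We have b_0 = 7; b_1 = 19; b_2 = 16; b_3 = 25; b_4 = 2; b_5 = 29; b_6 = 25; b_7 = 28; b_8 = 4; b_9 = 14; b_{10} = 16; b_{11} = 15; b_{12} = 14; b_{13} = 7; b_{14} = 1; b_{15} = 19; b_{16} = 4; b_{17} = 27; b_{18} = 19; b_{19} = 25; b_{20} = 8; b_{21} = 28; b_{22} = 1; b_{23} = 30; b_{24} = 28; b_{25} = 14; b_{26} = 2; b_{27} = 7; b_{28} = 8; b_{29} = 23; b_{30} = 7; b_{31} = 19.
Since (b_{30}, b_{31}) = (b_0, b_1) = (7, 19) (two consecutive terms determine the rest), the sequence is periodic with period 30.

30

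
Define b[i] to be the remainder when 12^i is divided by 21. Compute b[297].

We have b[0] = 1; b[1] = 12; b[2] = 18; b[3] = 6; b[4] = 9; b[5] = 3; b[6] = 15; b[7] = 12.
Since b[7] = b[1] = 12, the sequence is eventually periodic: after a pre-period of length 1 it cycles with period 6.
For i ≥ 1, b[i] depends only on (i - 1) mod 6. (297 - 1) mod 6 = 2, so b[297] = b[3] = 6.

6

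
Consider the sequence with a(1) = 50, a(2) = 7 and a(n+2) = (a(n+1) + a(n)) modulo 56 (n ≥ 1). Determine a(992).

Computing terms: a(1) = 50; a(2) = 7; a(3) = 1; a(4) = 8; a(5) = 9; a(6) = 17; a(7) = 26; a(8) = 43; a(9) = 13; a(10) = 0; a(11) = 13; a(12) = 13; a(13) = 26; a(14) = 39; a(15) = 9; a(16) = 48; a(17) = 1; a(18) = 49; a(19) = 50; a(20) = 43; a(21) = 37; a(22) = 24; a(23) = 5; a(24) = 29; a(25) = 34; a(26) = 7; a(27) = 41; a(28) = 48; a(29) = 33; a(30) = 25; a(31) = 2; a(32) = 27; a(33) = 29; a(34) = 0; a(35) = 29; a(36) = 29; a(37) = 2; a(38) = 31; a(39) = 33; a(40) = 8; a(41) = 41; a(42) = 49; a(43) = 34; a(44) = 27; a(45) = 5; a(46) = 32; a(47) = 37; a(48) = 13; a(49) = 50; a(50) = 7.
Since (a(49), a(50)) = (a(1), a(2)) = (50, 7) (two consecutive terms determine the rest), the sequence is periodic with period 48.
So a(992) = a(1 + ((992-1) mod 48)) = a(32) = 27.

27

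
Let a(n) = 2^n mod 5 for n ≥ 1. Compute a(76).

We have a(1) = 2,  a(2) = 4,  a(3) = 3,  a(4) = 1,  a(5) = 2.
Since a(5) = a(1) = 2, the sequence is periodic with period 4.
So a(76) = a(1 + ((76-1) mod 4)) = a(4) = 1.

1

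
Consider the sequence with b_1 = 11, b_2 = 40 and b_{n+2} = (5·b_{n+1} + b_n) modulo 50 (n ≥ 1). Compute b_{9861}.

11

Computing terms: b_1 = 11, b_2 = 40, b_3 = 11, b_4 = 45, b_5 = 36, b_6 = 25, b_7 = 11, b_8 = 30, b_9 = 11, b_{10} = 35, b_{11} = 36, b_{12} = 15, b_{13} = 11, b_{14} = 20, b_{15} = 11, b_{16} = 25, b_{17} = 36, b_{18} = 5, b_{19} = 11, b_{20} = 10, b_{21} = 11, b_{22} = 15, b_{23} = 36, b_{24} = 45, b_{25} = 11, b_{26} = 0, b_{27} = 11, b_{28} = 5, b_{29} = 36, b_{30} = 35, b_{31} = 11, b_{32} = 40.
Since (b_{31}, b_{32}) = (b_1, b_2) = (11, 40) (two consecutive terms determine the rest), the sequence is periodic with period 30.
(9861 - 1) mod 30 = 20, so b_{9861} = b_{21} = 11.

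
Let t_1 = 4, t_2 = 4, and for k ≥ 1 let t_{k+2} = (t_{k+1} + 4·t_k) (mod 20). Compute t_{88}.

16

We have t_1 = 4,  t_2 = 4,  t_3 = 0,  t_4 = 16,  t_5 = 16,  t_6 = 0,  t_7 = 4,  t_8 = 4.
The sequence repeats with period 6.
(88 - 1) mod 6 = 3, so t_{88} = t_4 = 16.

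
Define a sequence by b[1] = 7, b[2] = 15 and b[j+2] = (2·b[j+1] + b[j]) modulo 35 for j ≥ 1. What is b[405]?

b[1] = 7,  b[2] = 15,  b[3] = 2,  b[4] = 19,  b[5] = 5,  b[6] = 29,  b[7] = 28,  b[8] = 15,  b[9] = 23,  b[10] = 26,  b[11] = 5,  b[12] = 1,  b[13] = 7,  b[14] = 15.
The sequence repeats with period 12.
(405 - 1) mod 12 = 8, so b[405] = b[9] = 23.

23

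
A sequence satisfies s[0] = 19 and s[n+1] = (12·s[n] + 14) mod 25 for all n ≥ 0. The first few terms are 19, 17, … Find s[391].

10

Computing terms: s[0] = 19; s[1] = 17; s[2] = 18; s[3] = 5; s[4] = 24; s[5] = 2; s[6] = 13; s[7] = 20; s[8] = 4; s[9] = 12; s[10] = 8; s[11] = 10; s[12] = 9; s[13] = 22; s[14] = 3; s[15] = 0; s[16] = 14; s[17] = 7; s[18] = 23; s[19] = 15; s[20] = 19.
Since s[20] = s[0] = 19, the sequence is periodic with period 20.
(391 - 0) mod 20 = 11, so s[391] = s[11] = 10.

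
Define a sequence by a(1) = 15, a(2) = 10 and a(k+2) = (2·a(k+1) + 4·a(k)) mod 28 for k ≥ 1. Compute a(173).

We have a(1) = 15; a(2) = 10; a(3) = 24; a(4) = 4; a(5) = 20; a(6) = 0; a(7) = 24; a(8) = 20; a(9) = 24; a(10) = 16; a(11) = 16; a(12) = 12; a(13) = 4; a(14) = 0; a(15) = 16; a(16) = 4; a(17) = 16; a(18) = 20; a(19) = 20; a(20) = 8; a(21) = 12; a(22) = 0; a(23) = 20; a(24) = 12; a(25) = 20; a(26) = 4; a(27) = 4; a(28) = 24; a(29) = 8; a(30) = 0; a(31) = 4; a(32) = 8; a(33) = 4; a(34) = 12; a(35) = 12; a(36) = 16; a(37) = 24; a(38) = 0; a(39) = 12; a(40) = 24; a(41) = 12; a(42) = 8; a(43) = 8; a(44) = 20; a(45) = 16; a(46) = 0; a(47) = 8; a(48) = 16; a(49) = 8; a(50) = 24; a(51) = 24; a(52) = 4.
Since (a(51), a(52)) = (a(3), a(4)) = (24, 4) (two consecutive terms determine the rest), the sequence is eventually periodic: after a pre-period of length 2 it cycles with period 48.
For k ≥ 3, a(k) depends only on (k - 3) mod 48. (173 - 3) mod 48 = 26, so a(173) = a(29) = 8.

8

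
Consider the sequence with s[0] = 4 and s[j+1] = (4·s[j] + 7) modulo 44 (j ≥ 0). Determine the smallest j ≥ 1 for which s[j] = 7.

3

Computing terms: s[0] = 4, s[1] = 23, s[2] = 11, s[3] = 7, s[4] = 35, s[5] = 15, s[6] = 23.
Since s[6] = s[1] = 23, the sequence is eventually periodic: after a pre-period of length 1 it cycles with period 5.
The value 7 first appears (with j ≥ 1) at s[3].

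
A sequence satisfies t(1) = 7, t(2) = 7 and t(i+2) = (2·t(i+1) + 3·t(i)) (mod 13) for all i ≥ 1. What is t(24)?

2

Computing terms: t(1) = 7,  t(2) = 7,  t(3) = 9,  t(4) = 0,  t(5) = 1,  t(6) = 2,  t(7) = 7,  t(8) = 7.
Since (t(7), t(8)) = (t(1), t(2)) = (7, 7) (two consecutive terms determine the rest), the sequence is periodic with period 6.
So t(24) = t(1 + ((24-1) mod 6)) = t(6) = 2.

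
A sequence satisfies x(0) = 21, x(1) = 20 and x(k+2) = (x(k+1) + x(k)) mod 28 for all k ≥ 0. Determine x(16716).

17

x(0) = 21,  x(1) = 20,  x(2) = 13,  x(3) = 5,  x(4) = 18,  x(5) = 23,  x(6) = 13,  x(7) = 8,  x(8) = 21,  x(9) = 1,  x(10) = 22,  x(11) = 23,  x(12) = 17,  x(13) = 12,  x(14) = 1,  x(15) = 13,  x(16) = 14,  x(17) = 27,  x(18) = 13,  x(19) = 12,  x(20) = 25,  x(21) = 9,  x(22) = 6,  x(23) = 15,  x(24) = 21,  x(25) = 8,  x(26) = 1,  x(27) = 9,  x(28) = 10,  x(29) = 19,  x(30) = 1,  x(31) = 20,  x(32) = 21,  x(33) = 13,  x(34) = 6,  x(35) = 19,  x(36) = 25,  x(37) = 16,  x(38) = 13,  x(39) = 1,  x(40) = 14,  x(41) = 15,  x(42) = 1,  x(43) = 16,  x(44) = 17,  x(45) = 5,  x(46) = 22,  x(47) = 27,  x(48) = 21,  x(49) = 20.
Since (x(48), x(49)) = (x(0), x(1)) = (21, 20) (two consecutive terms determine the rest), the sequence is periodic with period 48.
(16716 - 0) mod 48 = 12, so x(16716) = x(12) = 17.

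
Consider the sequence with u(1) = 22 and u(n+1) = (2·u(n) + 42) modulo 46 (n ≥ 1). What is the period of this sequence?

We have u(1) = 22; u(2) = 40; u(3) = 30; u(4) = 10; u(5) = 16; u(6) = 28; u(7) = 6; u(8) = 8; u(9) = 12; u(10) = 20; u(11) = 36; u(12) = 22.
The sequence repeats with period 11.

11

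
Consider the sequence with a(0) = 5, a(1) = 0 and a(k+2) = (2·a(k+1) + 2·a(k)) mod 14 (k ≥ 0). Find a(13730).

10

a(0) = 5,  a(1) = 0,  a(2) = 10,  a(3) = 6,  a(4) = 4,  a(5) = 6,  a(6) = 6,  a(7) = 10,  a(8) = 4,  a(9) = 0,  a(10) = 8,  a(11) = 2,  a(12) = 6,  a(13) = 2,  a(14) = 2,  a(15) = 8,  a(16) = 6,  a(17) = 0,  a(18) = 12,  a(19) = 10,  a(20) = 2,  a(21) = 10,  a(22) = 10,  a(23) = 12,  a(24) = 2,  a(25) = 0,  a(26) = 4,  a(27) = 8,  a(28) = 10,  a(29) = 8,  a(30) = 8,  a(31) = 4,  a(32) = 10,  a(33) = 0,  a(34) = 6,  a(35) = 12,  a(36) = 8,  a(37) = 12,  a(38) = 12,  a(39) = 6,  a(40) = 8,  a(41) = 0,  a(42) = 2,  a(43) = 4,  a(44) = 12,  a(45) = 4,  a(46) = 4,  a(47) = 2,  a(48) = 12,  a(49) = 0,  a(50) = 10.
Since (a(49), a(50)) = (a(1), a(2)) = (0, 10) (two consecutive terms determine the rest), the sequence is eventually periodic: after a pre-period of length 1 it cycles with period 48.
For k ≥ 1, a(k) depends only on (k - 1) mod 48. (13730 - 1) mod 48 = 1, so a(13730) = a(2) = 10.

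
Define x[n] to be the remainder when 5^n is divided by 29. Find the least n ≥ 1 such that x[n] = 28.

Listing terms: x[0] = 1, x[1] = 5, x[2] = 25, x[3] = 9, x[4] = 16, x[5] = 22, x[6] = 23, x[7] = 28, x[8] = 24, x[9] = 4, x[10] = 20, x[11] = 13, x[12] = 7, x[13] = 6, x[14] = 1.
Since x[14] = x[0] = 1, the sequence is periodic with period 14.
The value 28 first appears (with n ≥ 1) at x[7].

7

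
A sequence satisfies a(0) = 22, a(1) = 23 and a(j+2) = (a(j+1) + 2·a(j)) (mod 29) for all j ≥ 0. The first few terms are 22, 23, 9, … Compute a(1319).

26

a(0) = 22; a(1) = 23; a(2) = 9; a(3) = 26; a(4) = 15; a(5) = 9; a(6) = 10; a(7) = 28; a(8) = 19; a(9) = 17; a(10) = 26; a(11) = 2; a(12) = 25; a(13) = 0; a(14) = 21; a(15) = 21; a(16) = 5; a(17) = 18; a(18) = 28; a(19) = 6; a(20) = 4; a(21) = 16; a(22) = 24; a(23) = 27; a(24) = 17; a(25) = 13; a(26) = 18; a(27) = 15; a(28) = 22; a(29) = 23.
The sequence repeats with period 28.
So a(1319) = a(0 + ((1319-0) mod 28)) = a(3) = 26.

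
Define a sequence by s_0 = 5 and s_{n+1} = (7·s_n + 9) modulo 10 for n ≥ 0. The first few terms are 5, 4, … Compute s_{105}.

We have s_0 = 5; s_1 = 4; s_2 = 7; s_3 = 8; s_4 = 5.
The sequence repeats with period 4.
(105 - 0) mod 4 = 1, so s_{105} = s_1 = 4.

4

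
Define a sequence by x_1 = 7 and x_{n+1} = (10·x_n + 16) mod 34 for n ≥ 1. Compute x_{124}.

0

x_1 = 7,  x_2 = 18,  x_3 = 26,  x_4 = 4,  x_5 = 22,  x_6 = 32,  x_7 = 30,  x_8 = 10,  x_9 = 14,  x_{10} = 20,  x_{11} = 12,  x_{12} = 0,  x_{13} = 16,  x_{14} = 6,  x_{15} = 8,  x_{16} = 28,  x_{17} = 24,  x_{18} = 18.
Since x_{18} = x_2 = 18, the sequence is eventually periodic: after a pre-period of length 1 it cycles with period 16.
For n ≥ 2, x_n depends only on (n - 2) mod 16. (124 - 2) mod 16 = 10, so x_{124} = x_{12} = 0.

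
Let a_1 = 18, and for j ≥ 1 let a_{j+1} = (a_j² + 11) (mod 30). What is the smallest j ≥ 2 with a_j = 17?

4

Listing terms: a_1 = 18,  a_2 = 5,  a_3 = 6,  a_4 = 17,  a_5 = 0,  a_6 = 11,  a_7 = 12,  a_8 = 5.
Since a_8 = a_2 = 5, the sequence is eventually periodic: after a pre-period of length 1 it cycles with period 6.
The value 17 first appears (with j ≥ 2) at a_4.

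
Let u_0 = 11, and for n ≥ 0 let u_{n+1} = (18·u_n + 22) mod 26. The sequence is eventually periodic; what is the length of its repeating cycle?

4

u_0 = 11,  u_1 = 12,  u_2 = 4,  u_3 = 16,  u_4 = 24,  u_5 = 12.
Since u_5 = u_1 = 12, the sequence is eventually periodic: after a pre-period of length 1 it cycles with period 4.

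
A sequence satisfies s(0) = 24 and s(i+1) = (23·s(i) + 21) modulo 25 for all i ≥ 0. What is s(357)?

Listing terms: s(0) = 24, s(1) = 23, s(2) = 0, s(3) = 21, s(4) = 4, s(5) = 13, s(6) = 20, s(7) = 6, s(8) = 9, s(9) = 3, s(10) = 15, s(11) = 16, s(12) = 14, s(13) = 18, s(14) = 10, s(15) = 1, s(16) = 19, s(17) = 8, s(18) = 5, s(19) = 11, s(20) = 24.
Since s(20) = s(0) = 24, the sequence is periodic with period 20.
(357 - 0) mod 20 = 17, so s(357) = s(17) = 8.

8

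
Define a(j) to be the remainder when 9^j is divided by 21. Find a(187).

Listing terms: a(1) = 9, a(2) = 18, a(3) = 15, a(4) = 9.
The sequence repeats with period 3.
So a(187) = a(1 + ((187-1) mod 3)) = a(1) = 9.

9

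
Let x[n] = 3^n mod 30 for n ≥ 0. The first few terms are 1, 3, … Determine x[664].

21

x[0] = 1,  x[1] = 3,  x[2] = 9,  x[3] = 27,  x[4] = 21,  x[5] = 3.
Since x[5] = x[1] = 3, the sequence is eventually periodic: after a pre-period of length 1 it cycles with period 4.
For n ≥ 1, x[n] depends only on (n - 1) mod 4. (664 - 1) mod 4 = 3, so x[664] = x[4] = 21.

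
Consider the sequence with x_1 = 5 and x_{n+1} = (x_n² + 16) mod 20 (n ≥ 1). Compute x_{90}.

x_1 = 5,  x_2 = 1,  x_3 = 17,  x_4 = 5.
The sequence repeats with period 3.
So x_{90} = x_{1 + ((90-1) mod 3)} = x_3 = 17.

17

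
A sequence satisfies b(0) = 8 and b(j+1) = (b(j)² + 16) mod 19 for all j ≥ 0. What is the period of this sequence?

Listing terms: b(0) = 8,  b(1) = 4,  b(2) = 13,  b(3) = 14,  b(4) = 3,  b(5) = 6,  b(6) = 14.
Since b(6) = b(3) = 14, the sequence is eventually periodic: after a pre-period of length 3 it cycles with period 3.

3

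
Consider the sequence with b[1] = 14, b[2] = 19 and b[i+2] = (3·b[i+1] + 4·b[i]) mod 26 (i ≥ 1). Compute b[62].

19

Computing terms: b[1] = 14, b[2] = 19, b[3] = 9, b[4] = 25, b[5] = 7, b[6] = 17, b[7] = 1, b[8] = 19, b[9] = 9.
Since (b[8], b[9]) = (b[2], b[3]) = (19, 9) (two consecutive terms determine the rest), the sequence is eventually periodic: after a pre-period of length 1 it cycles with period 6.
For i ≥ 2, b[i] depends only on (i - 2) mod 6. (62 - 2) mod 6 = 0, so b[62] = b[2] = 19.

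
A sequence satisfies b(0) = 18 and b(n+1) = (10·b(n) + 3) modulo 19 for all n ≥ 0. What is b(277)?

We have b(0) = 18,  b(1) = 12,  b(2) = 9,  b(3) = 17,  b(4) = 2,  b(5) = 4,  b(6) = 5,  b(7) = 15,  b(8) = 1,  b(9) = 13,  b(10) = 0,  b(11) = 3,  b(12) = 14,  b(13) = 10,  b(14) = 8,  b(15) = 7,  b(16) = 16,  b(17) = 11,  b(18) = 18.
The sequence repeats with period 18.
So b(277) = b(0 + ((277-0) mod 18)) = b(7) = 15.

15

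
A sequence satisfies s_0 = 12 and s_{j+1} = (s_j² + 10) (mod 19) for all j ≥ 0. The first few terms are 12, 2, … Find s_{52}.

16

s_0 = 12, s_1 = 2, s_2 = 14, s_3 = 16, s_4 = 0, s_5 = 10, s_6 = 15, s_7 = 7, s_8 = 2.
Since s_8 = s_1 = 2, the sequence is eventually periodic: after a pre-period of length 1 it cycles with period 7.
For j ≥ 1, s_j depends only on (j - 1) mod 7. (52 - 1) mod 7 = 2, so s_{52} = s_3 = 16.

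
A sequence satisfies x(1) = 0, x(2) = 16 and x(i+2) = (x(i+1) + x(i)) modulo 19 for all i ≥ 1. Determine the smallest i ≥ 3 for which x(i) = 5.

We have x(1) = 0,  x(2) = 16,  x(3) = 16,  x(4) = 13,  x(5) = 10,  x(6) = 4,  x(7) = 14,  x(8) = 18,  x(9) = 13,  x(10) = 12,  x(11) = 6,  x(12) = 18,  x(13) = 5,  x(14) = 4,  x(15) = 9,  x(16) = 13,  x(17) = 3,  x(18) = 16,  x(19) = 0,  x(20) = 16.
Since (x(19), x(20)) = (x(1), x(2)) = (0, 16) (two consecutive terms determine the rest), the sequence is periodic with period 18.
The value 5 first appears (with i ≥ 3) at x(13).

13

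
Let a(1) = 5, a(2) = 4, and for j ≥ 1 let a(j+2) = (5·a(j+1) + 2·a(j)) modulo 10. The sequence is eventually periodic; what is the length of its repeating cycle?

8

a(1) = 5; a(2) = 4; a(3) = 0; a(4) = 8; a(5) = 0; a(6) = 6; a(7) = 0; a(8) = 2; a(9) = 0; a(10) = 4; a(11) = 0.
Since (a(10), a(11)) = (a(2), a(3)) = (4, 0) (two consecutive terms determine the rest), the sequence is eventually periodic: after a pre-period of length 1 it cycles with period 8.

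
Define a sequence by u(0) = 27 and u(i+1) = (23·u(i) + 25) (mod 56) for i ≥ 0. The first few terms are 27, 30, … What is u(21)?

6

Listing terms: u(0) = 27; u(1) = 30; u(2) = 43; u(3) = 6; u(4) = 51; u(5) = 22; u(6) = 27.
Since u(6) = u(0) = 27, the sequence is periodic with period 6.
So u(21) = u(0 + ((21-0) mod 6)) = u(3) = 6.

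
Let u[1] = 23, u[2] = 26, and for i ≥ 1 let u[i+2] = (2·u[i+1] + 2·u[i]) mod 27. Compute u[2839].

Listing terms: u[1] = 23,  u[2] = 26,  u[3] = 17,  u[4] = 5,  u[5] = 17,  u[6] = 17,  u[7] = 14,  u[8] = 8,  u[9] = 17,  u[10] = 23,  u[11] = 26.
Since (u[10], u[11]) = (u[1], u[2]) = (23, 26) (two consecutive terms determine the rest), the sequence is periodic with period 9.
(2839 - 1) mod 9 = 3, so u[2839] = u[4] = 5.

5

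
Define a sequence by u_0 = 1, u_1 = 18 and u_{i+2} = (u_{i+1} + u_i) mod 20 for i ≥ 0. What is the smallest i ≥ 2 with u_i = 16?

4

We have u_0 = 1,  u_1 = 18,  u_2 = 19,  u_3 = 17,  u_4 = 16,  u_5 = 13,  u_6 = 9,  u_7 = 2,  u_8 = 11,  u_9 = 13,  u_{10} = 4,  u_{11} = 17,  u_{12} = 1,  u_{13} = 18.
The sequence repeats with period 12.
The value 16 first appears (with i ≥ 2) at u_4.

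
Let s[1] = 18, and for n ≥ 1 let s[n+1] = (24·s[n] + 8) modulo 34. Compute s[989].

We have s[1] = 18; s[2] = 32; s[3] = 28; s[4] = 0; s[5] = 8; s[6] = 30; s[7] = 14; s[8] = 4; s[9] = 2; s[10] = 22; s[11] = 26; s[12] = 20; s[13] = 12; s[14] = 24; s[15] = 6; s[16] = 16; s[17] = 18.
Since s[17] = s[1] = 18, the sequence is periodic with period 16.
(989 - 1) mod 16 = 12, so s[989] = s[13] = 12.

12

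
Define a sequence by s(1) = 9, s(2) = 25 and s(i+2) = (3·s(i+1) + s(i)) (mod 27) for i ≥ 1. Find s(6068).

s(1) = 9,  s(2) = 25,  s(3) = 3,  s(4) = 7,  s(5) = 24,  s(6) = 25,  s(7) = 18,  s(8) = 25,  s(9) = 12,  s(10) = 7,  s(11) = 6,  s(12) = 25,  s(13) = 0,  s(14) = 25,  s(15) = 21,  s(16) = 7,  s(17) = 15,  s(18) = 25,  s(19) = 9,  s(20) = 25.
The sequence repeats with period 18.
So s(6068) = s(1 + ((6068-1) mod 18)) = s(2) = 25.

25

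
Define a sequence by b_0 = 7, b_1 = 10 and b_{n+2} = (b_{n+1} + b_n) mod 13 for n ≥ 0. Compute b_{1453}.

12

We have b_0 = 7,  b_1 = 10,  b_2 = 4,  b_3 = 1,  b_4 = 5,  b_5 = 6,  b_6 = 11,  b_7 = 4,  b_8 = 2,  b_9 = 6,  b_{10} = 8,  b_{11} = 1,  b_{12} = 9,  b_{13} = 10,  b_{14} = 6,  b_{15} = 3,  b_{16} = 9,  b_{17} = 12,  b_{18} = 8,  b_{19} = 7,  b_{20} = 2,  b_{21} = 9,  b_{22} = 11,  b_{23} = 7,  b_{24} = 5,  b_{25} = 12,  b_{26} = 4,  b_{27} = 3,  b_{28} = 7,  b_{29} = 10.
Since (b_{28}, b_{29}) = (b_0, b_1) = (7, 10) (two consecutive terms determine the rest), the sequence is periodic with period 28.
(1453 - 0) mod 28 = 25, so b_{1453} = b_{25} = 12.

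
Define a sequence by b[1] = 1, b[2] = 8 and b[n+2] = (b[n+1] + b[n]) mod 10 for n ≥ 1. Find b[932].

2

Listing terms: b[1] = 1, b[2] = 8, b[3] = 9, b[4] = 7, b[5] = 6, b[6] = 3, b[7] = 9, b[8] = 2, b[9] = 1, b[10] = 3, b[11] = 4, b[12] = 7, b[13] = 1, b[14] = 8.
The sequence repeats with period 12.
So b[932] = b[1 + ((932-1) mod 12)] = b[8] = 2.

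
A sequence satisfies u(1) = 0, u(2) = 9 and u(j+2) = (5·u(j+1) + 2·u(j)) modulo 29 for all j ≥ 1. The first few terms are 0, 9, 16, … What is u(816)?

11

Computing terms: u(1) = 0,  u(2) = 9,  u(3) = 16,  u(4) = 11,  u(5) = 0,  u(6) = 22,  u(7) = 23,  u(8) = 14,  u(9) = 0,  u(10) = 28,  u(11) = 24,  u(12) = 2,  u(13) = 0,  u(14) = 4,  u(15) = 20,  u(16) = 21,  u(17) = 0,  u(18) = 13,  u(19) = 7,  u(20) = 3,  u(21) = 0,  u(22) = 6,  u(23) = 1,  u(24) = 17,  u(25) = 0,  u(26) = 5,  u(27) = 25,  u(28) = 19,  u(29) = 0,  u(30) = 9.
Since (u(29), u(30)) = (u(1), u(2)) = (0, 9) (two consecutive terms determine the rest), the sequence is periodic with period 28.
So u(816) = u(1 + ((816-1) mod 28)) = u(4) = 11.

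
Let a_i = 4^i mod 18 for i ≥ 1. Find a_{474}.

We have a_1 = 4,  a_2 = 16,  a_3 = 10,  a_4 = 4.
Since a_4 = a_1 = 4, the sequence is periodic with period 3.
So a_{474} = a_{1 + ((474-1) mod 3)} = a_3 = 10.

10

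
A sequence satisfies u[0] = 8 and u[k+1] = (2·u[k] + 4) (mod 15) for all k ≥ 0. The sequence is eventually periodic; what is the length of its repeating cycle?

4

u[0] = 8; u[1] = 5; u[2] = 14; u[3] = 2; u[4] = 8.
The sequence repeats with period 4.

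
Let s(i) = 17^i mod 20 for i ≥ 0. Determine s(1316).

1

Computing terms: s(0) = 1, s(1) = 17, s(2) = 9, s(3) = 13, s(4) = 1.
Since s(4) = s(0) = 1, the sequence is periodic with period 4.
(1316 - 0) mod 4 = 0, so s(1316) = s(0) = 1.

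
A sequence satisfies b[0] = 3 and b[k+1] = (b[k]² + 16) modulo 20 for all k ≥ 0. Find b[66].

We have b[0] = 3,  b[1] = 5,  b[2] = 1,  b[3] = 17,  b[4] = 5.
Since b[4] = b[1] = 5, the sequence is eventually periodic: after a pre-period of length 1 it cycles with period 3.
For k ≥ 1, b[k] depends only on (k - 1) mod 3. (66 - 1) mod 3 = 2, so b[66] = b[3] = 17.

17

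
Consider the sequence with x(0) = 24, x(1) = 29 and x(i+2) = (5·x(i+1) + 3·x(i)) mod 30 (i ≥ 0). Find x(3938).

Computing terms: x(0) = 24, x(1) = 29, x(2) = 7, x(3) = 2, x(4) = 1, x(5) = 11, x(6) = 28, x(7) = 23, x(8) = 19, x(9) = 14, x(10) = 7, x(11) = 17, x(12) = 16, x(13) = 11, x(14) = 13, x(15) = 8, x(16) = 19, x(17) = 29, x(18) = 22, x(19) = 17, x(20) = 1, x(21) = 26, x(22) = 13, x(23) = 23, x(24) = 4, x(25) = 29, x(26) = 7.
Since (x(25), x(26)) = (x(1), x(2)) = (29, 7) (two consecutive terms determine the rest), the sequence is eventually periodic: after a pre-period of length 1 it cycles with period 24.
For i ≥ 1, x(i) depends only on (i - 1) mod 24. (3938 - 1) mod 24 = 1, so x(3938) = x(2) = 7.

7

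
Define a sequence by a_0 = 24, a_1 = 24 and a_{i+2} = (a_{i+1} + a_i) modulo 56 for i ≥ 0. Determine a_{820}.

Listing terms: a_0 = 24,  a_1 = 24,  a_2 = 48,  a_3 = 16,  a_4 = 8,  a_5 = 24,  a_6 = 32,  a_7 = 0,  a_8 = 32,  a_9 = 32,  a_{10} = 8,  a_{11} = 40,  a_{12} = 48,  a_{13} = 32,  a_{14} = 24,  a_{15} = 0,  a_{16} = 24,  a_{17} = 24.
The sequence repeats with period 16.
So a_{820} = a_{0 + ((820-0) mod 16)} = a_4 = 8.

8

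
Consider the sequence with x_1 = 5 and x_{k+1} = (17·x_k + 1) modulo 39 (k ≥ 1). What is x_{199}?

x_1 = 5; x_2 = 8; x_3 = 20; x_4 = 29; x_5 = 26; x_6 = 14; x_7 = 5.
The sequence repeats with period 6.
(199 - 1) mod 6 = 0, so x_{199} = x_1 = 5.

5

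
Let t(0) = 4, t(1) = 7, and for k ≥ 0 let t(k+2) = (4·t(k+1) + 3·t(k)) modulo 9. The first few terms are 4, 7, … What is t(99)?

1

Computing terms: t(0) = 4, t(1) = 7, t(2) = 4, t(3) = 1, t(4) = 7, t(5) = 4.
Since (t(4), t(5)) = (t(1), t(2)) = (7, 4) (two consecutive terms determine the rest), the sequence is eventually periodic: after a pre-period of length 1 it cycles with period 3.
For k ≥ 1, t(k) depends only on (k - 1) mod 3. (99 - 1) mod 3 = 2, so t(99) = t(3) = 1.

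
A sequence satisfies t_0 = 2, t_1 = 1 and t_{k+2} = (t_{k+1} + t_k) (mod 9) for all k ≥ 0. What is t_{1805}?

2

Computing terms: t_0 = 2,  t_1 = 1,  t_2 = 3,  t_3 = 4,  t_4 = 7,  t_5 = 2,  t_6 = 0,  t_7 = 2,  t_8 = 2,  t_9 = 4,  t_{10} = 6,  t_{11} = 1,  t_{12} = 7,  t_{13} = 8,  t_{14} = 6,  t_{15} = 5,  t_{16} = 2,  t_{17} = 7,  t_{18} = 0,  t_{19} = 7,  t_{20} = 7,  t_{21} = 5,  t_{22} = 3,  t_{23} = 8,  t_{24} = 2,  t_{25} = 1.
Since (t_{24}, t_{25}) = (t_0, t_1) = (2, 1) (two consecutive terms determine the rest), the sequence is periodic with period 24.
So t_{1805} = t_{0 + ((1805-0) mod 24)} = t_5 = 2.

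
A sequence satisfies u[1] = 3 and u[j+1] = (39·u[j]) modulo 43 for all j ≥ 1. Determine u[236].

6

Listing terms: u[1] = 3; u[2] = 31; u[3] = 5; u[4] = 23; u[5] = 37; u[6] = 24; u[7] = 33; u[8] = 40; u[9] = 12; u[10] = 38; u[11] = 20; u[12] = 6; u[13] = 19; u[14] = 10; u[15] = 3.
The sequence repeats with period 14.
So u[236] = u[1 + ((236-1) mod 14)] = u[12] = 6.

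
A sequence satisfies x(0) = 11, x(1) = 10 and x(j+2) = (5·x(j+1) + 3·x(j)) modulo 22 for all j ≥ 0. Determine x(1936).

Listing terms: x(0) = 11,  x(1) = 10,  x(2) = 17,  x(3) = 5,  x(4) = 10,  x(5) = 21,  x(6) = 3,  x(7) = 12,  x(8) = 3,  x(9) = 7,  x(10) = 0,  x(11) = 21,  x(12) = 17,  x(13) = 16,  x(14) = 21,  x(15) = 21,  x(16) = 14,  x(17) = 1,  x(18) = 3,  x(19) = 18,  x(20) = 11,  x(21) = 21,  x(22) = 6,  x(23) = 5,  x(24) = 21,  x(25) = 10,  x(26) = 3,  x(27) = 1,  x(28) = 14,  x(29) = 7,  x(30) = 11,  x(31) = 10.
Since (x(30), x(31)) = (x(0), x(1)) = (11, 10) (two consecutive terms determine the rest), the sequence is periodic with period 30.
(1936 - 0) mod 30 = 16, so x(1936) = x(16) = 14.

14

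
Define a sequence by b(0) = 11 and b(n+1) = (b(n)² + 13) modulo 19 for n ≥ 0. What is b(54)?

13

Listing terms: b(0) = 11, b(1) = 1, b(2) = 14, b(3) = 0, b(4) = 13, b(5) = 11.
The sequence repeats with period 5.
(54 - 0) mod 5 = 4, so b(54) = b(4) = 13.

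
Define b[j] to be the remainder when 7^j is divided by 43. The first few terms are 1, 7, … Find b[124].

36

Computing terms: b[0] = 1,  b[1] = 7,  b[2] = 6,  b[3] = 42,  b[4] = 36,  b[5] = 37,  b[6] = 1.
Since b[6] = b[0] = 1, the sequence is periodic with period 6.
So b[124] = b[0 + ((124-0) mod 6)] = b[4] = 36.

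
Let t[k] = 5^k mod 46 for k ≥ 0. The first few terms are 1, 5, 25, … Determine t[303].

15

We have t[0] = 1, t[1] = 5, t[2] = 25, t[3] = 33, t[4] = 27, t[5] = 43, t[6] = 31, t[7] = 17, t[8] = 39, t[9] = 11, t[10] = 9, t[11] = 45, t[12] = 41, t[13] = 21, t[14] = 13, t[15] = 19, t[16] = 3, t[17] = 15, t[18] = 29, t[19] = 7, t[20] = 35, t[21] = 37, t[22] = 1.
The sequence repeats with period 22.
(303 - 0) mod 22 = 17, so t[303] = t[17] = 15.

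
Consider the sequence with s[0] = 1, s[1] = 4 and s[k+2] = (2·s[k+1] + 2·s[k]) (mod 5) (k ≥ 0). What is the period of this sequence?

24

s[0] = 1,  s[1] = 4,  s[2] = 0,  s[3] = 3,  s[4] = 1,  s[5] = 3,  s[6] = 3,  s[7] = 2,  s[8] = 0,  s[9] = 4,  s[10] = 3,  s[11] = 4,  s[12] = 4,  s[13] = 1,  s[14] = 0,  s[15] = 2,  s[16] = 4,  s[17] = 2,  s[18] = 2,  s[19] = 3,  s[20] = 0,  s[21] = 1,  s[22] = 2,  s[23] = 1,  s[24] = 1,  s[25] = 4.
Since (s[24], s[25]) = (s[0], s[1]) = (1, 4) (two consecutive terms determine the rest), the sequence is periodic with period 24.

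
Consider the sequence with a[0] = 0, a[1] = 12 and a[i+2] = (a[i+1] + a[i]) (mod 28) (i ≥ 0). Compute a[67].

24

a[0] = 0, a[1] = 12, a[2] = 12, a[3] = 24, a[4] = 8, a[5] = 4, a[6] = 12, a[7] = 16, a[8] = 0, a[9] = 16, a[10] = 16, a[11] = 4, a[12] = 20, a[13] = 24, a[14] = 16, a[15] = 12, a[16] = 0, a[17] = 12.
The sequence repeats with period 16.
So a[67] = a[0 + ((67-0) mod 16)] = a[3] = 24.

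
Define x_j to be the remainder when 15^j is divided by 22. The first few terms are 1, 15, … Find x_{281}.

Listing terms: x_0 = 1, x_1 = 15, x_2 = 5, x_3 = 9, x_4 = 3, x_5 = 1.
The sequence repeats with period 5.
So x_{281} = x_{0 + ((281-0) mod 5)} = x_1 = 15.

15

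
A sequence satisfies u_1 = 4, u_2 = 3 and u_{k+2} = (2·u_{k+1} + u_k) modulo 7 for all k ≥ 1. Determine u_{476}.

3

Computing terms: u_1 = 4,  u_2 = 3,  u_3 = 3,  u_4 = 2,  u_5 = 0,  u_6 = 2,  u_7 = 4,  u_8 = 3.
Since (u_7, u_8) = (u_1, u_2) = (4, 3) (two consecutive terms determine the rest), the sequence is periodic with period 6.
So u_{476} = u_{1 + ((476-1) mod 6)} = u_2 = 3.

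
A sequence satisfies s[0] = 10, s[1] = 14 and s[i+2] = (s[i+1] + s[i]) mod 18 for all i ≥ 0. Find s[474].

0

We have s[0] = 10; s[1] = 14; s[2] = 6; s[3] = 2; s[4] = 8; s[5] = 10; s[6] = 0; s[7] = 10; s[8] = 10; s[9] = 2; s[10] = 12; s[11] = 14; s[12] = 8; s[13] = 4; s[14] = 12; s[15] = 16; s[16] = 10; s[17] = 8; s[18] = 0; s[19] = 8; s[20] = 8; s[21] = 16; s[22] = 6; s[23] = 4; s[24] = 10; s[25] = 14.
Since (s[24], s[25]) = (s[0], s[1]) = (10, 14) (two consecutive terms determine the rest), the sequence is periodic with period 24.
(474 - 0) mod 24 = 18, so s[474] = s[18] = 0.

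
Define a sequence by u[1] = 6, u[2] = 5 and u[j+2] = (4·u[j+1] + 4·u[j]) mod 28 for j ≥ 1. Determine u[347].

u[1] = 6,  u[2] = 5,  u[3] = 16,  u[4] = 0,  u[5] = 8,  u[6] = 4,  u[7] = 20,  u[8] = 12,  u[9] = 16,  u[10] = 0.
Since (u[9], u[10]) = (u[3], u[4]) = (16, 0) (two consecutive terms determine the rest), the sequence is eventually periodic: after a pre-period of length 2 it cycles with period 6.
For j ≥ 3, u[j] depends only on (j - 3) mod 6. (347 - 3) mod 6 = 2, so u[347] = u[5] = 8.

8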